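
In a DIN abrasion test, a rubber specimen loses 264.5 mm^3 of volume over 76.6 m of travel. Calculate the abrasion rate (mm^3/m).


Rate = volume_loss / distance
= 264.5 / 76.6
= 3.453 mm^3/m

3.453 mm^3/m


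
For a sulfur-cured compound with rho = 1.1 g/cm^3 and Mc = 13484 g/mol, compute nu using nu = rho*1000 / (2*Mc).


nu = rho * 1000 / (2 * Mc)
nu = 1.1 * 1000 / (2 * 13484)
nu = 1100.0 / 26968
nu = 0.0408 mol/L

0.0408 mol/L


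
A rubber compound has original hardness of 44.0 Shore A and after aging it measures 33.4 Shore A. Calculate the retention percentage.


Retention = aged / original * 100
= 33.4 / 44.0 * 100
= 75.9%

75.9%


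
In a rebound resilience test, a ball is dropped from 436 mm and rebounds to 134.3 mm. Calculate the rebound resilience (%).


Resilience = h_rebound / h_drop * 100
= 134.3 / 436 * 100
= 30.8%

30.8%


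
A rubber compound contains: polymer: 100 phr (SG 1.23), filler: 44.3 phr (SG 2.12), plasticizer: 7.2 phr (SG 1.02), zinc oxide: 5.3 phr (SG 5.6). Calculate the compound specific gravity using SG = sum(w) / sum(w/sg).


Sum of weights = 156.8
Volume contributions:
  polymer: 100/1.23 = 81.3008
  filler: 44.3/2.12 = 20.8962
  plasticizer: 7.2/1.02 = 7.0588
  zinc oxide: 5.3/5.6 = 0.9464
Sum of volumes = 110.2023
SG = 156.8 / 110.2023 = 1.423

SG = 1.423


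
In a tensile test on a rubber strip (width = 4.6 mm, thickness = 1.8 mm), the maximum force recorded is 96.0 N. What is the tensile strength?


Area = width * thickness = 4.6 * 1.8 = 8.28 mm^2
TS = force / area = 96.0 / 8.28 = 11.59 MPa

11.59 MPa


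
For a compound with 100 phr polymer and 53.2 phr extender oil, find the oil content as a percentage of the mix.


Oil % = oil / (100 + oil) * 100
= 53.2 / (100 + 53.2) * 100
= 53.2 / 153.2 * 100
= 34.73%

34.73%


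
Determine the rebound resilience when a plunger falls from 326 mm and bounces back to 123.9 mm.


Resilience = h_rebound / h_drop * 100
= 123.9 / 326 * 100
= 38.0%

38.0%


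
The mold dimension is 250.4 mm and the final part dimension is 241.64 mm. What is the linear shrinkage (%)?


Shrinkage = (mold - part) / mold * 100
= (250.4 - 241.64) / 250.4 * 100
= 8.76 / 250.4 * 100
= 3.5%

3.5%


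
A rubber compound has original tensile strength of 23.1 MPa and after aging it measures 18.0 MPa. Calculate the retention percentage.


Retention = aged / original * 100
= 18.0 / 23.1 * 100
= 77.9%

77.9%


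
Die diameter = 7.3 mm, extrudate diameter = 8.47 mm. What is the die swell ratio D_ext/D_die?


Die swell ratio = D_extrudate / D_die
= 8.47 / 7.3
= 1.16

Die swell = 1.16


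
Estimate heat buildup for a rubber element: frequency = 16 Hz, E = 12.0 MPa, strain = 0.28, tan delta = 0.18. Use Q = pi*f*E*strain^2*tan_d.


Q = pi * f * E * strain^2 * tan_d
= pi * 16 * 12.0 * 0.28^2 * 0.18
= pi * 16 * 12.0 * 0.0784 * 0.18
= 8.5122

Q = 8.5122


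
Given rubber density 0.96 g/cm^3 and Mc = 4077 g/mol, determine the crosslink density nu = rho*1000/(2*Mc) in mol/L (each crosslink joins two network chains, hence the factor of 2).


nu = rho * 1000 / (2 * Mc)
nu = 0.96 * 1000 / (2 * 4077)
nu = 960.0 / 8154
nu = 0.1177 mol/L

0.1177 mol/L


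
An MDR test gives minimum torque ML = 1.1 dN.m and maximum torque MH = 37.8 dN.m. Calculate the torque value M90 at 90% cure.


M90 = ML + 0.9 * (MH - ML)
M90 = 1.1 + 0.9 * (37.8 - 1.1)
M90 = 1.1 + 0.9 * 36.7
M90 = 34.13 dN.m

34.13 dN.m


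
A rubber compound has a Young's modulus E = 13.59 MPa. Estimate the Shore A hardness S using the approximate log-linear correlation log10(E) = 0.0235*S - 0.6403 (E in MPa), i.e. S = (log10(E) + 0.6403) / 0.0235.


log10(E) = 0.0235*S - 0.6403  =>  S = (log10(E) + 0.6403) / 0.0235
log10(13.59) = 1.133219
S = (1.133219 + 0.6403) / 0.0235 = 1.773519 / 0.0235
S = 75.5

Shore A = 75.5


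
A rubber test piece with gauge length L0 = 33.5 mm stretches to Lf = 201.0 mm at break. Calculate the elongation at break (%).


Elongation = (Lf - L0) / L0 * 100
= (201.0 - 33.5) / 33.5 * 100
= 167.5 / 33.5 * 100
= 500.0%

500.0%


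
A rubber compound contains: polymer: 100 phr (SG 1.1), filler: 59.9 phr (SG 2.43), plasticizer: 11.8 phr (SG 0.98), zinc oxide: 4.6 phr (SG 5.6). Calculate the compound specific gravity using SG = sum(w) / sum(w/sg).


Sum of weights = 176.3
Volume contributions:
  polymer: 100/1.1 = 90.9091
  filler: 59.9/2.43 = 24.6502
  plasticizer: 11.8/0.98 = 12.0408
  zinc oxide: 4.6/5.6 = 0.8214
Sum of volumes = 128.4215
SG = 176.3 / 128.4215 = 1.373

SG = 1.373


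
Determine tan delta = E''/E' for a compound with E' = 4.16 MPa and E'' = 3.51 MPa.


tan delta = E'' / E'
= 3.51 / 4.16
= 0.8437

tan delta = 0.8437


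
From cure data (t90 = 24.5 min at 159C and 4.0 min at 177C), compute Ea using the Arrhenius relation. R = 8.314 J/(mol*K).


T1 = 432.15 K, T2 = 450.15 K
1/T1 - 1/T2 = 9.2530e-05
ln(t1/t2) = ln(24.5/4.0) = 1.8124
Ea = 8.314 * 1.8124 / 9.2530e-05 = 162846.4329 J/mol
Ea = 162.85 kJ/mol

162.85 kJ/mol


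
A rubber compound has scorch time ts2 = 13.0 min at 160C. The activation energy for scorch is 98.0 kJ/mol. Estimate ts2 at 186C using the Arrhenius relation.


Convert temperatures: T1 = 160 + 273.15 = 433.15 K, T2 = 186 + 273.15 = 459.15 K
ts2_new = 13.0 * exp(98000 / 8.314 * (1/459.15 - 1/433.15))
1/T2 - 1/T1 = -1.3073e-04
ts2_new = 2.78 min

2.78 min


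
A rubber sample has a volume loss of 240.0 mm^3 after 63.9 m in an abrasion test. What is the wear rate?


Rate = volume_loss / distance
= 240.0 / 63.9
= 3.756 mm^3/m

3.756 mm^3/m


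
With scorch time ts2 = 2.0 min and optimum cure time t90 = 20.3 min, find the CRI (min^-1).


CRI = 100 / (t90 - ts2)
= 100 / (20.3 - 2.0)
= 100 / 18.3
= 5.46 min^-1

5.46 min^-1


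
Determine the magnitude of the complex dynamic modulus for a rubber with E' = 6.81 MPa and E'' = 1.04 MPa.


|E*| = sqrt(E'^2 + E''^2)
= sqrt(6.81^2 + 1.04^2)
= sqrt(46.3761 + 1.0816)
= 6.889 MPa

6.889 MPa


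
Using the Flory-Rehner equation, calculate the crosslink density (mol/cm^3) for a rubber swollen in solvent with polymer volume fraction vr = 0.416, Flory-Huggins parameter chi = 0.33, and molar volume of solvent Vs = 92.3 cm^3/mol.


ln(1 - vr) = ln(1 - 0.416) = -0.5379
Numerator = -((-0.5379) + 0.416 + 0.33 * 0.416^2) = 0.0647
Denominator = 92.3 * (0.416^(1/3) - 0.416/2) = 49.7038
nu = 0.0647 / 49.7038 = 0.0013 mol/cm^3

0.0013 mol/cm^3


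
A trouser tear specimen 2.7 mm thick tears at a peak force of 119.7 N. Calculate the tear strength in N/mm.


Tear strength = force / thickness
= 119.7 / 2.7
= 44.33 N/mm

44.33 N/mm


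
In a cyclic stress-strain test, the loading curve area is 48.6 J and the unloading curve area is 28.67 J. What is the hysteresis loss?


Hysteresis loss = loading - unloading
= 48.6 - 28.67
= 19.93 J

19.93 J


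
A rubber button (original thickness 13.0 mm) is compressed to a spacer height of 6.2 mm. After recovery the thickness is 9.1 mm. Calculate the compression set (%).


CS = (t0 - recovered) / (t0 - ts) * 100
= (13.0 - 9.1) / (13.0 - 6.2) * 100
= 3.9 / 6.8 * 100
= 57.4%

57.4%


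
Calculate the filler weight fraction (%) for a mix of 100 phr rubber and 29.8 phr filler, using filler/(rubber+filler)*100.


Filler % = filler / (rubber + filler) * 100
= 29.8 / (100 + 29.8) * 100
= 29.8 / 129.8 * 100
= 22.96%

22.96%


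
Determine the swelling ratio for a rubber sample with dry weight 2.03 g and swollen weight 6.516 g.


Q = W_swollen / W_dry
Q = 6.516 / 2.03
Q = 3.21

Q = 3.21


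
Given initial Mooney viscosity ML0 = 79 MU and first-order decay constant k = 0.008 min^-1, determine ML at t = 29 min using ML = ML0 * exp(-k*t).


ML = ML0 * exp(-k * t)
ML = 79 * exp(-0.008 * 29)
ML = 79 * 0.7929
ML = 62.64 MU

62.64 MU


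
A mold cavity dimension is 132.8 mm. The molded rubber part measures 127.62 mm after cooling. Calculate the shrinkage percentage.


Shrinkage = (mold - part) / mold * 100
= (132.8 - 127.62) / 132.8 * 100
= 5.18 / 132.8 * 100
= 3.9%

3.9%


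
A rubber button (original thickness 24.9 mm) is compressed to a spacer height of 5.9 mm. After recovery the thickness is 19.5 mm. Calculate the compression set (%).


CS = (t0 - recovered) / (t0 - ts) * 100
= (24.9 - 19.5) / (24.9 - 5.9) * 100
= 5.4 / 19.0 * 100
= 28.4%

28.4%


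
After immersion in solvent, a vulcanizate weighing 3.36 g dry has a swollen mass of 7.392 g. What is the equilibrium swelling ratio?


Q = W_swollen / W_dry
Q = 7.392 / 3.36
Q = 2.2

Q = 2.2


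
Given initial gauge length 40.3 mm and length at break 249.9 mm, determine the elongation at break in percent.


Elongation = (Lf - L0) / L0 * 100
= (249.9 - 40.3) / 40.3 * 100
= 209.6 / 40.3 * 100
= 520.1%

520.1%


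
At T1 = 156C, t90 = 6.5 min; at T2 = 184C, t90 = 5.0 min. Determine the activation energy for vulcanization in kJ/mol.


T1 = 429.15 K, T2 = 457.15 K
1/T1 - 1/T2 = 1.4272e-04
ln(t1/t2) = ln(6.5/5.0) = 0.2624
Ea = 8.314 * 0.2624 / 1.4272e-04 = 15283.5595 J/mol
Ea = 15.28 kJ/mol

15.28 kJ/mol


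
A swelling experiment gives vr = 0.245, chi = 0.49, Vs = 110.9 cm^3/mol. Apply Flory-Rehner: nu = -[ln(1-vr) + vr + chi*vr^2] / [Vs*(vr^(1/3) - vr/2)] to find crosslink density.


ln(1 - vr) = ln(1 - 0.245) = -0.2810
Numerator = -((-0.2810) + 0.245 + 0.49 * 0.245^2) = 0.0066
Denominator = 110.9 * (0.245^(1/3) - 0.245/2) = 55.8085
nu = 0.0066 / 55.8085 = 1.1871e-04 mol/cm^3

1.1871e-04 mol/cm^3


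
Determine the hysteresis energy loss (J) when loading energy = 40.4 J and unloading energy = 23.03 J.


Hysteresis loss = loading - unloading
= 40.4 - 23.03
= 17.37 J

17.37 J


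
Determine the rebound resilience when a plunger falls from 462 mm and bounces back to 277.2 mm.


Resilience = h_rebound / h_drop * 100
= 277.2 / 462 * 100
= 60.0%

60.0%


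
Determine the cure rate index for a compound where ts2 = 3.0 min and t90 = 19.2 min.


CRI = 100 / (t90 - ts2)
= 100 / (19.2 - 3.0)
= 100 / 16.2
= 6.17 min^-1

6.17 min^-1


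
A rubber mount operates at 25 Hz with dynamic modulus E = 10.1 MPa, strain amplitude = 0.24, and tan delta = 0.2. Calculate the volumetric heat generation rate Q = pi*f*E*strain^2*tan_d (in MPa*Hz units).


Q = pi * f * E * strain^2 * tan_d
= pi * 25 * 10.1 * 0.24^2 * 0.2
= pi * 25 * 10.1 * 0.0576 * 0.2
= 9.1383

Q = 9.1383


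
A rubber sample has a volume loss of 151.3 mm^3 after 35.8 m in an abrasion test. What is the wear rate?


Rate = volume_loss / distance
= 151.3 / 35.8
= 4.226 mm^3/m

4.226 mm^3/m


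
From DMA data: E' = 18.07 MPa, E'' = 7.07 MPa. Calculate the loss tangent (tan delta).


tan delta = E'' / E'
= 7.07 / 18.07
= 0.3913

tan delta = 0.3913


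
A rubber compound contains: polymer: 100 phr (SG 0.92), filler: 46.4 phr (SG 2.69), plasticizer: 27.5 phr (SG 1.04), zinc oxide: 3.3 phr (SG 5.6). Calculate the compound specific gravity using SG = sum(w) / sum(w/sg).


Sum of weights = 177.2
Volume contributions:
  polymer: 100/0.92 = 108.6957
  filler: 46.4/2.69 = 17.2491
  plasticizer: 27.5/1.04 = 26.4423
  zinc oxide: 3.3/5.6 = 0.5893
Sum of volumes = 152.9763
SG = 177.2 / 152.9763 = 1.158

SG = 1.158


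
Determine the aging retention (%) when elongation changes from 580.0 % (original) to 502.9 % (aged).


Retention = aged / original * 100
= 502.9 / 580.0 * 100
= 86.7%

86.7%


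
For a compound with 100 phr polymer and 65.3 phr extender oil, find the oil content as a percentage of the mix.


Oil % = oil / (100 + oil) * 100
= 65.3 / (100 + 65.3) * 100
= 65.3 / 165.3 * 100
= 39.5%

39.5%


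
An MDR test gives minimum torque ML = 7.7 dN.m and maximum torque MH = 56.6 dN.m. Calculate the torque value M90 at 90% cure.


M90 = ML + 0.9 * (MH - ML)
M90 = 7.7 + 0.9 * (56.6 - 7.7)
M90 = 7.7 + 0.9 * 48.9
M90 = 51.71 dN.m

51.71 dN.m


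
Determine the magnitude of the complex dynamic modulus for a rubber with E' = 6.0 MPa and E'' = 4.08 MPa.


|E*| = sqrt(E'^2 + E''^2)
= sqrt(6.0^2 + 4.08^2)
= sqrt(36.0000 + 16.6464)
= 7.256 MPa

7.256 MPa


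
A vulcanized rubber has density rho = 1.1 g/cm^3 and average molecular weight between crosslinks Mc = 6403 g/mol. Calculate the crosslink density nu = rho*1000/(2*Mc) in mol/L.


nu = rho * 1000 / (2 * Mc)
nu = 1.1 * 1000 / (2 * 6403)
nu = 1100.0 / 12806
nu = 0.0859 mol/L

0.0859 mol/L


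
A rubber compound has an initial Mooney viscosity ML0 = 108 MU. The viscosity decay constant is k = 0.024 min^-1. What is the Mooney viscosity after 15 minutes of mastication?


ML = ML0 * exp(-k * t)
ML = 108 * exp(-0.024 * 15)
ML = 108 * 0.6977
ML = 75.35 MU

75.35 MU


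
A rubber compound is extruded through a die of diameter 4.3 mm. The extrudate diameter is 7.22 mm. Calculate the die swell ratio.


Die swell ratio = D_extrudate / D_die
= 7.22 / 4.3
= 1.679

Die swell = 1.679


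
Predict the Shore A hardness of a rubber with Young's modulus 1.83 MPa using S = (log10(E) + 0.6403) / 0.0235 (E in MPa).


log10(E) = 0.0235*S - 0.6403  =>  S = (log10(E) + 0.6403) / 0.0235
log10(1.83) = 0.262451
S = (0.262451 + 0.6403) / 0.0235 = 0.902751 / 0.0235
S = 38.4

Shore A = 38.4


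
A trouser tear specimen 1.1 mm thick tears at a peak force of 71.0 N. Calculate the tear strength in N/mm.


Tear strength = force / thickness
= 71.0 / 1.1
= 64.55 N/mm

64.55 N/mm


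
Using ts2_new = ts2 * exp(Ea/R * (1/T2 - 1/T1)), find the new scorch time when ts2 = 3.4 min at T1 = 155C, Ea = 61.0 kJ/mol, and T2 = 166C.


Convert temperatures: T1 = 155 + 273.15 = 428.15 K, T2 = 166 + 273.15 = 439.15 K
ts2_new = 3.4 * exp(61000 / 8.314 * (1/439.15 - 1/428.15))
1/T2 - 1/T1 = -5.8504e-05
ts2_new = 2.21 min

2.21 min


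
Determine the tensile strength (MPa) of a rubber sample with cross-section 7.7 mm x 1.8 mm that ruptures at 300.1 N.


Area = width * thickness = 7.7 * 1.8 = 13.86 mm^2
TS = force / area = 300.1 / 13.86 = 21.65 MPa

21.65 MPa


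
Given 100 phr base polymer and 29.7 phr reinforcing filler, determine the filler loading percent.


Filler % = filler / (rubber + filler) * 100
= 29.7 / (100 + 29.7) * 100
= 29.7 / 129.7 * 100
= 22.9%

22.9%


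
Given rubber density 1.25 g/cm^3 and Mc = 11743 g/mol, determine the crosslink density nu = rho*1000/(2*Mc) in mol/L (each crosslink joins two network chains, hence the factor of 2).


nu = rho * 1000 / (2 * Mc)
nu = 1.25 * 1000 / (2 * 11743)
nu = 1250.0 / 23486
nu = 0.0532 mol/L

0.0532 mol/L


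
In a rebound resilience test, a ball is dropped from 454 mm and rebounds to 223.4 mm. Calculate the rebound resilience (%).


Resilience = h_rebound / h_drop * 100
= 223.4 / 454 * 100
= 49.2%

49.2%


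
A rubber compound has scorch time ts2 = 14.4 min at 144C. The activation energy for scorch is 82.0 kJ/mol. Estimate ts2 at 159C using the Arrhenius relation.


Convert temperatures: T1 = 144 + 273.15 = 417.15 K, T2 = 159 + 273.15 = 432.15 K
ts2_new = 14.4 * exp(82000 / 8.314 * (1/432.15 - 1/417.15))
1/T2 - 1/T1 = -8.3208e-05
ts2_new = 6.34 min

6.34 min


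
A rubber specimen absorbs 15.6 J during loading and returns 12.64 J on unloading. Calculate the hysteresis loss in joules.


Hysteresis loss = loading - unloading
= 15.6 - 12.64
= 2.96 J

2.96 J


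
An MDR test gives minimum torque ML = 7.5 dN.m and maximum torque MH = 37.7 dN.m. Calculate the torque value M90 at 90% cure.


M90 = ML + 0.9 * (MH - ML)
M90 = 7.5 + 0.9 * (37.7 - 7.5)
M90 = 7.5 + 0.9 * 30.2
M90 = 34.68 dN.m

34.68 dN.m


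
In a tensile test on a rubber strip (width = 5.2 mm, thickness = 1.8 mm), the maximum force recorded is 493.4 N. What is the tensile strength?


Area = width * thickness = 5.2 * 1.8 = 9.36 mm^2
TS = force / area = 493.4 / 9.36 = 52.71 MPa

52.71 MPa


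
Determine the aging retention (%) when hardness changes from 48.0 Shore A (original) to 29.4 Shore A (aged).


Retention = aged / original * 100
= 29.4 / 48.0 * 100
= 61.2%

61.2%


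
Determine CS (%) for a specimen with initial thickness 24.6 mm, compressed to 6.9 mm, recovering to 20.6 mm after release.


CS = (t0 - recovered) / (t0 - ts) * 100
= (24.6 - 20.6) / (24.6 - 6.9) * 100
= 4.0 / 17.7 * 100
= 22.6%

22.6%


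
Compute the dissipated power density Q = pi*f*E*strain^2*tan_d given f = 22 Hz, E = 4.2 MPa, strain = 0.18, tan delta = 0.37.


Q = pi * f * E * strain^2 * tan_d
= pi * 22 * 4.2 * 0.18^2 * 0.37
= pi * 22 * 4.2 * 0.0324 * 0.37
= 3.4799

Q = 3.4799


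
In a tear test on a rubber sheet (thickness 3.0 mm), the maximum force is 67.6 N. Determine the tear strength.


Tear strength = force / thickness
= 67.6 / 3.0
= 22.53 N/mm

22.53 N/mm


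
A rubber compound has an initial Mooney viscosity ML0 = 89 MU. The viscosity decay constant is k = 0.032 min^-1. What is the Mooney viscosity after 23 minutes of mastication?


ML = ML0 * exp(-k * t)
ML = 89 * exp(-0.032 * 23)
ML = 89 * 0.4790
ML = 42.63 MU

42.63 MU


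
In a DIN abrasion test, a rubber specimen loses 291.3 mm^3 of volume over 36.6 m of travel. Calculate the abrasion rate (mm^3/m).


Rate = volume_loss / distance
= 291.3 / 36.6
= 7.959 mm^3/m

7.959 mm^3/m


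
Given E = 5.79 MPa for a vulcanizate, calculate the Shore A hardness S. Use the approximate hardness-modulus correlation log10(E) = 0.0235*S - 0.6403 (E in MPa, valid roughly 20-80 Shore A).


log10(E) = 0.0235*S - 0.6403  =>  S = (log10(E) + 0.6403) / 0.0235
log10(5.79) = 0.762679
S = (0.762679 + 0.6403) / 0.0235 = 1.402979 / 0.0235
S = 59.7

Shore A = 59.7


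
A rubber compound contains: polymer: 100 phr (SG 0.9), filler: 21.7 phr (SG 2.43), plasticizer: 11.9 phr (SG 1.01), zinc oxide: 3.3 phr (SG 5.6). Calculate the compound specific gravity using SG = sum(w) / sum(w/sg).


Sum of weights = 136.9
Volume contributions:
  polymer: 100/0.9 = 111.1111
  filler: 21.7/2.43 = 8.9300
  plasticizer: 11.9/1.01 = 11.7822
  zinc oxide: 3.3/5.6 = 0.5893
Sum of volumes = 132.4126
SG = 136.9 / 132.4126 = 1.034

SG = 1.034


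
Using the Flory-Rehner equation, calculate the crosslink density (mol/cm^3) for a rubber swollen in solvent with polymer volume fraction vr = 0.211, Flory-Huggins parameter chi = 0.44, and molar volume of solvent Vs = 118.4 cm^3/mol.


ln(1 - vr) = ln(1 - 0.211) = -0.2370
Numerator = -((-0.2370) + 0.211 + 0.44 * 0.211^2) = 0.0064
Denominator = 118.4 * (0.211^(1/3) - 0.211/2) = 57.9964
nu = 0.0064 / 57.9964 = 1.1035e-04 mol/cm^3

1.1035e-04 mol/cm^3


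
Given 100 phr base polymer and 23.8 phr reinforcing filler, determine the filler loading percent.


Filler % = filler / (rubber + filler) * 100
= 23.8 / (100 + 23.8) * 100
= 23.8 / 123.8 * 100
= 19.22%

19.22%


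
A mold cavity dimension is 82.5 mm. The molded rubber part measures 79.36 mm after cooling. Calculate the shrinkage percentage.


Shrinkage = (mold - part) / mold * 100
= (82.5 - 79.36) / 82.5 * 100
= 3.14 / 82.5 * 100
= 3.81%

3.81%


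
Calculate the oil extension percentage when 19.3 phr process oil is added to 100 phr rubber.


Oil % = oil / (100 + oil) * 100
= 19.3 / (100 + 19.3) * 100
= 19.3 / 119.3 * 100
= 16.18%

16.18%


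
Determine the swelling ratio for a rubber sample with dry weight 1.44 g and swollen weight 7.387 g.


Q = W_swollen / W_dry
Q = 7.387 / 1.44
Q = 5.13

Q = 5.13


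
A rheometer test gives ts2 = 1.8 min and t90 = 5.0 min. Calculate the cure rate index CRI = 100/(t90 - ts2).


CRI = 100 / (t90 - ts2)
= 100 / (5.0 - 1.8)
= 100 / 3.2
= 31.25 min^-1

31.25 min^-1


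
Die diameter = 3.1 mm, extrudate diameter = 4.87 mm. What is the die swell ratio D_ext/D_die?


Die swell ratio = D_extrudate / D_die
= 4.87 / 3.1
= 1.571

Die swell = 1.571


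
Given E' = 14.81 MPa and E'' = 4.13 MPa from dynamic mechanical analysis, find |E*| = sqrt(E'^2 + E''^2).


|E*| = sqrt(E'^2 + E''^2)
= sqrt(14.81^2 + 4.13^2)
= sqrt(219.3361 + 17.0569)
= 15.375 MPa

15.375 MPa


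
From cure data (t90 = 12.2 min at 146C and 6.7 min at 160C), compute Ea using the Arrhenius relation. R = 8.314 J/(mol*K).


T1 = 419.15 K, T2 = 433.15 K
1/T1 - 1/T2 = 7.7112e-05
ln(t1/t2) = ln(12.2/6.7) = 0.5993
Ea = 8.314 * 0.5993 / 7.7112e-05 = 64618.1693 J/mol
Ea = 64.62 kJ/mol

64.62 kJ/mol


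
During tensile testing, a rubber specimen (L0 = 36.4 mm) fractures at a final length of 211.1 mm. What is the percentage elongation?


Elongation = (Lf - L0) / L0 * 100
= (211.1 - 36.4) / 36.4 * 100
= 174.7 / 36.4 * 100
= 479.9%

479.9%


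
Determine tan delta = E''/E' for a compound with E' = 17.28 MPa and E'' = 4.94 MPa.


tan delta = E'' / E'
= 4.94 / 17.28
= 0.2859

tan delta = 0.2859


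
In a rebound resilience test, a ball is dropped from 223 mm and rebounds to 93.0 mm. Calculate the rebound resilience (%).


Resilience = h_rebound / h_drop * 100
= 93.0 / 223 * 100
= 41.7%

41.7%


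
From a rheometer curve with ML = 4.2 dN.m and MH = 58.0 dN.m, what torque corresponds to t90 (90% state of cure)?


M90 = ML + 0.9 * (MH - ML)
M90 = 4.2 + 0.9 * (58.0 - 4.2)
M90 = 4.2 + 0.9 * 53.8
M90 = 52.62 dN.m

52.62 dN.m


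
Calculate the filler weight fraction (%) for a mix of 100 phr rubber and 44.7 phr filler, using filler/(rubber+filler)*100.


Filler % = filler / (rubber + filler) * 100
= 44.7 / (100 + 44.7) * 100
= 44.7 / 144.7 * 100
= 30.89%

30.89%


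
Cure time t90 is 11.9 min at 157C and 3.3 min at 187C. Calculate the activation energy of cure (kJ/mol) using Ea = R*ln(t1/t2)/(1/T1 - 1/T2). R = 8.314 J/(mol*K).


T1 = 430.15 K, T2 = 460.15 K
1/T1 - 1/T2 = 1.5157e-04
ln(t1/t2) = ln(11.9/3.3) = 1.2826
Ea = 8.314 * 1.2826 / 1.5157e-04 = 70356.5846 J/mol
Ea = 70.36 kJ/mol

70.36 kJ/mol


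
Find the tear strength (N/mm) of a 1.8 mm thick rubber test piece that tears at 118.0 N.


Tear strength = force / thickness
= 118.0 / 1.8
= 65.56 N/mm

65.56 N/mm


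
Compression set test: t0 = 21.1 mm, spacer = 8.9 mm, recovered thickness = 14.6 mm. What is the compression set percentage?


CS = (t0 - recovered) / (t0 - ts) * 100
= (21.1 - 14.6) / (21.1 - 8.9) * 100
= 6.5 / 12.2 * 100
= 53.3%

53.3%


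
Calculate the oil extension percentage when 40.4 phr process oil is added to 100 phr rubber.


Oil % = oil / (100 + oil) * 100
= 40.4 / (100 + 40.4) * 100
= 40.4 / 140.4 * 100
= 28.77%

28.77%


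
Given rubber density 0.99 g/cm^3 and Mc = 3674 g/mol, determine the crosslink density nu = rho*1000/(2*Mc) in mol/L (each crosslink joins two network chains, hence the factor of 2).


nu = rho * 1000 / (2 * Mc)
nu = 0.99 * 1000 / (2 * 3674)
nu = 990.0 / 7348
nu = 0.1347 mol/L

0.1347 mol/L


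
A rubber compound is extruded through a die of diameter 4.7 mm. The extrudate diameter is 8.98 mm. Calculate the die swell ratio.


Die swell ratio = D_extrudate / D_die
= 8.98 / 4.7
= 1.911

Die swell = 1.911


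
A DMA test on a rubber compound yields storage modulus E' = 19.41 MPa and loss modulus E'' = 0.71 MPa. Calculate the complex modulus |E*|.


|E*| = sqrt(E'^2 + E''^2)
= sqrt(19.41^2 + 0.71^2)
= sqrt(376.7481 + 0.5041)
= 19.423 MPa

19.423 MPa


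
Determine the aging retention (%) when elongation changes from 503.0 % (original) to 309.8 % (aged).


Retention = aged / original * 100
= 309.8 / 503.0 * 100
= 61.6%

61.6%


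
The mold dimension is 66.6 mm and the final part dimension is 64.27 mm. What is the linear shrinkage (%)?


Shrinkage = (mold - part) / mold * 100
= (66.6 - 64.27) / 66.6 * 100
= 2.33 / 66.6 * 100
= 3.5%

3.5%


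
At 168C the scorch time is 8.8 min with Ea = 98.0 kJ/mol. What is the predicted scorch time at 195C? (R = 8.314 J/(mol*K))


Convert temperatures: T1 = 168 + 273.15 = 441.15 K, T2 = 195 + 273.15 = 468.15 K
ts2_new = 8.8 * exp(98000 / 8.314 * (1/468.15 - 1/441.15))
1/T2 - 1/T1 = -1.3074e-04
ts2_new = 1.88 min

1.88 min


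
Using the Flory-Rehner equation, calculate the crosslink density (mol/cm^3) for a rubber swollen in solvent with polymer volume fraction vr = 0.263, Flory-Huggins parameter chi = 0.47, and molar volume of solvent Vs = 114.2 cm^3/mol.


ln(1 - vr) = ln(1 - 0.263) = -0.3052
Numerator = -((-0.3052) + 0.263 + 0.47 * 0.263^2) = 0.0097
Denominator = 114.2 * (0.263^(1/3) - 0.263/2) = 58.1502
nu = 0.0097 / 58.1502 = 1.6609e-04 mol/cm^3

1.6609e-04 mol/cm^3


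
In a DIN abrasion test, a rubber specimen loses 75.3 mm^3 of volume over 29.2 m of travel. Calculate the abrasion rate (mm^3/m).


Rate = volume_loss / distance
= 75.3 / 29.2
= 2.579 mm^3/m

2.579 mm^3/m


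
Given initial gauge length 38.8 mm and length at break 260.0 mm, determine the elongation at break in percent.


Elongation = (Lf - L0) / L0 * 100
= (260.0 - 38.8) / 38.8 * 100
= 221.2 / 38.8 * 100
= 570.1%

570.1%


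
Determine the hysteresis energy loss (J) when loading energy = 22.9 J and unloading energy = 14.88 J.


Hysteresis loss = loading - unloading
= 22.9 - 14.88
= 8.02 J

8.02 J


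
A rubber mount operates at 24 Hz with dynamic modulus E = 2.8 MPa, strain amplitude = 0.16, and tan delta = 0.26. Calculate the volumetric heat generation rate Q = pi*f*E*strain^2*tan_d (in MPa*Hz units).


Q = pi * f * E * strain^2 * tan_d
= pi * 24 * 2.8 * 0.16^2 * 0.26
= pi * 24 * 2.8 * 0.0256 * 0.26
= 1.4052

Q = 1.4052


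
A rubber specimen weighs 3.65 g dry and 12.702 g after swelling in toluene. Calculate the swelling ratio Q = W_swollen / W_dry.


Q = W_swollen / W_dry
Q = 12.702 / 3.65
Q = 3.48

Q = 3.48


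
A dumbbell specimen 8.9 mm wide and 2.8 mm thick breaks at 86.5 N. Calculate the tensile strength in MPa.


Area = width * thickness = 8.9 * 2.8 = 24.92 mm^2
TS = force / area = 86.5 / 24.92 = 3.47 MPa

3.47 MPa


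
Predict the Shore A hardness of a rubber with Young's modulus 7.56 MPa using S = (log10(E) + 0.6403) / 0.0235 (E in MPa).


log10(E) = 0.0235*S - 0.6403  =>  S = (log10(E) + 0.6403) / 0.0235
log10(7.56) = 0.878522
S = (0.878522 + 0.6403) / 0.0235 = 1.518822 / 0.0235
S = 64.6

Shore A = 64.6


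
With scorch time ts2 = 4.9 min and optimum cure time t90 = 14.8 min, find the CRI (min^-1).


CRI = 100 / (t90 - ts2)
= 100 / (14.8 - 4.9)
= 100 / 9.9
= 10.1 min^-1

10.1 min^-1


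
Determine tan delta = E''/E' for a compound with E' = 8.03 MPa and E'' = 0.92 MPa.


tan delta = E'' / E'
= 0.92 / 8.03
= 0.1146

tan delta = 0.1146


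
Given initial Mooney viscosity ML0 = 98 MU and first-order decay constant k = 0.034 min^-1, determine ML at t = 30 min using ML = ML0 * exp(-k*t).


ML = ML0 * exp(-k * t)
ML = 98 * exp(-0.034 * 30)
ML = 98 * 0.3606
ML = 35.34 MU

35.34 MU


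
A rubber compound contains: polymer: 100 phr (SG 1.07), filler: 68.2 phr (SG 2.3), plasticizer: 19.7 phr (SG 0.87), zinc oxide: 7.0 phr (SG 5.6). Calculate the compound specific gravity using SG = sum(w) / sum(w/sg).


Sum of weights = 194.9
Volume contributions:
  polymer: 100/1.07 = 93.4579
  filler: 68.2/2.3 = 29.6522
  plasticizer: 19.7/0.87 = 22.6437
  zinc oxide: 7.0/5.6 = 1.2500
Sum of volumes = 147.0038
SG = 194.9 / 147.0038 = 1.326

SG = 1.326


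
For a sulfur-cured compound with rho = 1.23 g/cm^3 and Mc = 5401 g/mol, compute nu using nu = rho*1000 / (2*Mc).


nu = rho * 1000 / (2 * Mc)
nu = 1.23 * 1000 / (2 * 5401)
nu = 1230.0 / 10802
nu = 0.1139 mol/L

0.1139 mol/L


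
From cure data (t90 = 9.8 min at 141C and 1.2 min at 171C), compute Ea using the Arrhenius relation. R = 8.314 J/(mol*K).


T1 = 414.15 K, T2 = 444.15 K
1/T1 - 1/T2 = 1.6309e-04
ln(t1/t2) = ln(9.8/1.2) = 2.1001
Ea = 8.314 * 2.1001 / 1.6309e-04 = 107055.2505 J/mol
Ea = 107.06 kJ/mol

107.06 kJ/mol


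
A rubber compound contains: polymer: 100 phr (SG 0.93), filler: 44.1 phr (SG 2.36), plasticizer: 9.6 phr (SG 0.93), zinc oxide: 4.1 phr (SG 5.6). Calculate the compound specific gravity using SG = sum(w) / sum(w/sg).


Sum of weights = 157.8
Volume contributions:
  polymer: 100/0.93 = 107.5269
  filler: 44.1/2.36 = 18.6864
  plasticizer: 9.6/0.93 = 10.3226
  zinc oxide: 4.1/5.6 = 0.7321
Sum of volumes = 137.2680
SG = 157.8 / 137.2680 = 1.15

SG = 1.15


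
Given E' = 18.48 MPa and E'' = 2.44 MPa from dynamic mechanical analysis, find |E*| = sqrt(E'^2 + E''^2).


|E*| = sqrt(E'^2 + E''^2)
= sqrt(18.48^2 + 2.44^2)
= sqrt(341.5104 + 5.9536)
= 18.64 MPa

18.64 MPa


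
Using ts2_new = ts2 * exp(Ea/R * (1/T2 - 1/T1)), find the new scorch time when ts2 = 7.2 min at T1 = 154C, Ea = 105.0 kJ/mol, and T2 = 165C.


Convert temperatures: T1 = 154 + 273.15 = 427.15 K, T2 = 165 + 273.15 = 438.15 K
ts2_new = 7.2 * exp(105000 / 8.314 * (1/438.15 - 1/427.15))
1/T2 - 1/T1 = -5.8775e-05
ts2_new = 3.43 min

3.43 min


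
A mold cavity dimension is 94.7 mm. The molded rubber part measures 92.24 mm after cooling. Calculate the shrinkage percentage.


Shrinkage = (mold - part) / mold * 100
= (94.7 - 92.24) / 94.7 * 100
= 2.46 / 94.7 * 100
= 2.6%

2.6%


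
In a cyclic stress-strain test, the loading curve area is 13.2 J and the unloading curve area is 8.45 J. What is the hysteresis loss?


Hysteresis loss = loading - unloading
= 13.2 - 8.45
= 4.75 J

4.75 J


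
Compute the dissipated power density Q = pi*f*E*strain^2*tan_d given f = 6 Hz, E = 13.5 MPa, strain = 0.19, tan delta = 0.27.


Q = pi * f * E * strain^2 * tan_d
= pi * 6 * 13.5 * 0.19^2 * 0.27
= pi * 6 * 13.5 * 0.0361 * 0.27
= 2.4803

Q = 2.4803


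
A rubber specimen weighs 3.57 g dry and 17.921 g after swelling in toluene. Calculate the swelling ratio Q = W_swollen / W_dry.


Q = W_swollen / W_dry
Q = 17.921 / 3.57
Q = 5.02

Q = 5.02


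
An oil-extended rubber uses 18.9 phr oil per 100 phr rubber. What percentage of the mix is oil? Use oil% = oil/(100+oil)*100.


Oil % = oil / (100 + oil) * 100
= 18.9 / (100 + 18.9) * 100
= 18.9 / 118.9 * 100
= 15.9%

15.9%


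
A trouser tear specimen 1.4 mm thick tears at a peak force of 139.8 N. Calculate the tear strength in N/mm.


Tear strength = force / thickness
= 139.8 / 1.4
= 99.86 N/mm

99.86 N/mm


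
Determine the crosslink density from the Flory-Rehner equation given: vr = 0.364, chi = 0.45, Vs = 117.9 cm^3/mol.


ln(1 - vr) = ln(1 - 0.364) = -0.4526
Numerator = -((-0.4526) + 0.364 + 0.45 * 0.364^2) = 0.0289
Denominator = 117.9 * (0.364^(1/3) - 0.364/2) = 62.7232
nu = 0.0289 / 62.7232 = 4.6129e-04 mol/cm^3

4.6129e-04 mol/cm^3


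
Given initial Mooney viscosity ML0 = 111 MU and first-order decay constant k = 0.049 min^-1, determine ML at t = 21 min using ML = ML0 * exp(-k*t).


ML = ML0 * exp(-k * t)
ML = 111 * exp(-0.049 * 21)
ML = 111 * 0.3574
ML = 39.67 MU

39.67 MU


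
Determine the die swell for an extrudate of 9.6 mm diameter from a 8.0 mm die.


Die swell ratio = D_extrudate / D_die
= 9.6 / 8.0
= 1.2

Die swell = 1.2


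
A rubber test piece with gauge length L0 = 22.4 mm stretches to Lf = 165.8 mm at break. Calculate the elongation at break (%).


Elongation = (Lf - L0) / L0 * 100
= (165.8 - 22.4) / 22.4 * 100
= 143.4 / 22.4 * 100
= 640.2%

640.2%


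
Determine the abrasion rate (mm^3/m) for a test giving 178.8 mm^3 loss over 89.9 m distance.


Rate = volume_loss / distance
= 178.8 / 89.9
= 1.989 mm^3/m

1.989 mm^3/m


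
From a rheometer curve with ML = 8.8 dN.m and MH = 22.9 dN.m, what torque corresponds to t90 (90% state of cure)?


M90 = ML + 0.9 * (MH - ML)
M90 = 8.8 + 0.9 * (22.9 - 8.8)
M90 = 8.8 + 0.9 * 14.1
M90 = 21.49 dN.m

21.49 dN.m


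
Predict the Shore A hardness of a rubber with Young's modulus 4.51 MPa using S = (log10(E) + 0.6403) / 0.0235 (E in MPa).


log10(E) = 0.0235*S - 0.6403  =>  S = (log10(E) + 0.6403) / 0.0235
log10(4.51) = 0.654177
S = (0.654177 + 0.6403) / 0.0235 = 1.294477 / 0.0235
S = 55.1

Shore A = 55.1


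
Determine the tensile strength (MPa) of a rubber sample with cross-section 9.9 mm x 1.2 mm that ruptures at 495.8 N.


Area = width * thickness = 9.9 * 1.2 = 11.88 mm^2
TS = force / area = 495.8 / 11.88 = 41.73 MPa

41.73 MPa


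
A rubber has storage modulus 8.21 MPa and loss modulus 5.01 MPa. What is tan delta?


tan delta = E'' / E'
= 5.01 / 8.21
= 0.6102

tan delta = 0.6102


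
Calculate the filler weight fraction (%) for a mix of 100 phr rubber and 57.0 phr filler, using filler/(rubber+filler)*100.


Filler % = filler / (rubber + filler) * 100
= 57.0 / (100 + 57.0) * 100
= 57.0 / 157.0 * 100
= 36.31%

36.31%


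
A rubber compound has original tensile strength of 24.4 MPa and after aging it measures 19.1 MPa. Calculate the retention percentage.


Retention = aged / original * 100
= 19.1 / 24.4 * 100
= 78.3%

78.3%


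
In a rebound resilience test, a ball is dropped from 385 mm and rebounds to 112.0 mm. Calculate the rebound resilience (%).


Resilience = h_rebound / h_drop * 100
= 112.0 / 385 * 100
= 29.1%

29.1%


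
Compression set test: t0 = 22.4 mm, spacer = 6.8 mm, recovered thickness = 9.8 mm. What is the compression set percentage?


CS = (t0 - recovered) / (t0 - ts) * 100
= (22.4 - 9.8) / (22.4 - 6.8) * 100
= 12.6 / 15.6 * 100
= 80.8%

80.8%


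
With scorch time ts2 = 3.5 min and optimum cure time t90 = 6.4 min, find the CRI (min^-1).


CRI = 100 / (t90 - ts2)
= 100 / (6.4 - 3.5)
= 100 / 2.9
= 34.48 min^-1

34.48 min^-1


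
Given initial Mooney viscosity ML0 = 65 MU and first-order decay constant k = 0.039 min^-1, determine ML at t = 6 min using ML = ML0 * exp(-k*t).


ML = ML0 * exp(-k * t)
ML = 65 * exp(-0.039 * 6)
ML = 65 * 0.7914
ML = 51.44 MU

51.44 MU


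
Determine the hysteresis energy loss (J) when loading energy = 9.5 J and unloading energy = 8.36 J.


Hysteresis loss = loading - unloading
= 9.5 - 8.36
= 1.14 J

1.14 J


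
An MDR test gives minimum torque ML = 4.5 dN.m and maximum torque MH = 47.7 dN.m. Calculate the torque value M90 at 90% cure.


M90 = ML + 0.9 * (MH - ML)
M90 = 4.5 + 0.9 * (47.7 - 4.5)
M90 = 4.5 + 0.9 * 43.2
M90 = 43.38 dN.m

43.38 dN.m


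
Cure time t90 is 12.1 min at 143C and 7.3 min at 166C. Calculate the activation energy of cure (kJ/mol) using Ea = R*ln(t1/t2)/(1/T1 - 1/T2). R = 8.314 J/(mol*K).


T1 = 416.15 K, T2 = 439.15 K
1/T1 - 1/T2 = 1.2585e-04
ln(t1/t2) = ln(12.1/7.3) = 0.5053
Ea = 8.314 * 0.5053 / 1.2585e-04 = 33382.6648 J/mol
Ea = 33.38 kJ/mol

33.38 kJ/mol


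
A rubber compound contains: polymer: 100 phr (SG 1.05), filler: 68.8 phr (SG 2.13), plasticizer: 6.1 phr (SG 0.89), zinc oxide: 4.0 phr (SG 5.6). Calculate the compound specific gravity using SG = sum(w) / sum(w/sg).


Sum of weights = 178.9
Volume contributions:
  polymer: 100/1.05 = 95.2381
  filler: 68.8/2.13 = 32.3005
  plasticizer: 6.1/0.89 = 6.8539
  zinc oxide: 4.0/5.6 = 0.7143
Sum of volumes = 135.1068
SG = 178.9 / 135.1068 = 1.324

SG = 1.324


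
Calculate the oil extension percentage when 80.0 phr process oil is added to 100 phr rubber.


Oil % = oil / (100 + oil) * 100
= 80.0 / (100 + 80.0) * 100
= 80.0 / 180.0 * 100
= 44.44%

44.44%


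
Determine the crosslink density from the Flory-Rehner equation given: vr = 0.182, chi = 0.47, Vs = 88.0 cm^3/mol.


ln(1 - vr) = ln(1 - 0.182) = -0.2009
Numerator = -((-0.2009) + 0.182 + 0.47 * 0.182^2) = 0.0033
Denominator = 88.0 * (0.182^(1/3) - 0.182/2) = 41.8620
nu = 0.0033 / 41.8620 = 7.9419e-05 mol/cm^3

7.9419e-05 mol/cm^3


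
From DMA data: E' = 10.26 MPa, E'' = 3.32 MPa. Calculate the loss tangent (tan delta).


tan delta = E'' / E'
= 3.32 / 10.26
= 0.3236

tan delta = 0.3236


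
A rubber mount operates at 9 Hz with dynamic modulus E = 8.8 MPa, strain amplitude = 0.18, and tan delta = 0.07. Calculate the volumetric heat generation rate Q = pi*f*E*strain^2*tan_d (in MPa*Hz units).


Q = pi * f * E * strain^2 * tan_d
= pi * 9 * 8.8 * 0.18^2 * 0.07
= pi * 9 * 8.8 * 0.0324 * 0.07
= 0.5643

Q = 0.5643


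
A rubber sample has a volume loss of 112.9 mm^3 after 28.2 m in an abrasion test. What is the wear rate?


Rate = volume_loss / distance
= 112.9 / 28.2
= 4.004 mm^3/m

4.004 mm^3/m


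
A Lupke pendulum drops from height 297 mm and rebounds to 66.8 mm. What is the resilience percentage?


Resilience = h_rebound / h_drop * 100
= 66.8 / 297 * 100
= 22.5%

22.5%


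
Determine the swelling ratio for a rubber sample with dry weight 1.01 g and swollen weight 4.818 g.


Q = W_swollen / W_dry
Q = 4.818 / 1.01
Q = 4.77

Q = 4.77


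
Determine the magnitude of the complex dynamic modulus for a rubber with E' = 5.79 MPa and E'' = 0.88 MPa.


|E*| = sqrt(E'^2 + E''^2)
= sqrt(5.79^2 + 0.88^2)
= sqrt(33.5241 + 0.7744)
= 5.856 MPa

5.856 MPa


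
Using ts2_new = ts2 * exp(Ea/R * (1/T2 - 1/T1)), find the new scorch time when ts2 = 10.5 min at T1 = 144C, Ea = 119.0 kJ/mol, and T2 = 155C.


Convert temperatures: T1 = 144 + 273.15 = 417.15 K, T2 = 155 + 273.15 = 428.15 K
ts2_new = 10.5 * exp(119000 / 8.314 * (1/428.15 - 1/417.15))
1/T2 - 1/T1 = -6.1589e-05
ts2_new = 4.35 min

4.35 min


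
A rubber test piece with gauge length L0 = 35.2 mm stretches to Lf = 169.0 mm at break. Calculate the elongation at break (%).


Elongation = (Lf - L0) / L0 * 100
= (169.0 - 35.2) / 35.2 * 100
= 133.8 / 35.2 * 100
= 380.1%

380.1%


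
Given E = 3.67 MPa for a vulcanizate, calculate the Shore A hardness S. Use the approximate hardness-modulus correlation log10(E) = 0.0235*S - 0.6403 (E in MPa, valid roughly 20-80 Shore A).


log10(E) = 0.0235*S - 0.6403  =>  S = (log10(E) + 0.6403) / 0.0235
log10(3.67) = 0.564666
S = (0.564666 + 0.6403) / 0.0235 = 1.204966 / 0.0235
S = 51.3

Shore A = 51.3


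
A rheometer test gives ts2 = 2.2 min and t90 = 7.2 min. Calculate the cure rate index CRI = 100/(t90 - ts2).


CRI = 100 / (t90 - ts2)
= 100 / (7.2 - 2.2)
= 100 / 5.0
= 20.0 min^-1

20.0 min^-1


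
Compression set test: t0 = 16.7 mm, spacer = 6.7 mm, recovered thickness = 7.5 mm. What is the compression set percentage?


CS = (t0 - recovered) / (t0 - ts) * 100
= (16.7 - 7.5) / (16.7 - 6.7) * 100
= 9.2 / 10.0 * 100
= 92.0%

92.0%


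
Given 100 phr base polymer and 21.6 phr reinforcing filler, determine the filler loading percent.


Filler % = filler / (rubber + filler) * 100
= 21.6 / (100 + 21.6) * 100
= 21.6 / 121.6 * 100
= 17.76%

17.76%


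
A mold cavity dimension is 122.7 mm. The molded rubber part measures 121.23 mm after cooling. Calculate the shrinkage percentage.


Shrinkage = (mold - part) / mold * 100
= (122.7 - 121.23) / 122.7 * 100
= 1.47 / 122.7 * 100
= 1.2%

1.2%


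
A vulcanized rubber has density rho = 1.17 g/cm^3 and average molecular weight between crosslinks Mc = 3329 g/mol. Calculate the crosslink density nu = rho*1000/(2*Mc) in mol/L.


nu = rho * 1000 / (2 * Mc)
nu = 1.17 * 1000 / (2 * 3329)
nu = 1170.0 / 6658
nu = 0.1757 mol/L

0.1757 mol/L


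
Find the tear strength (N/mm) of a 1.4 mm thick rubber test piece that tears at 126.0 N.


Tear strength = force / thickness
= 126.0 / 1.4
= 90.0 N/mm

90.0 N/mm


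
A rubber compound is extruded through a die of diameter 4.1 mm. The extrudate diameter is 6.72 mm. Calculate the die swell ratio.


Die swell ratio = D_extrudate / D_die
= 6.72 / 4.1
= 1.639

Die swell = 1.639


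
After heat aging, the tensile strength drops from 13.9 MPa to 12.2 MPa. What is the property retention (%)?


Retention = aged / original * 100
= 12.2 / 13.9 * 100
= 87.8%

87.8%


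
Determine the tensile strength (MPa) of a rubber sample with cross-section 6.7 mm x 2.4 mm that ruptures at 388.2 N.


Area = width * thickness = 6.7 * 2.4 = 16.08 mm^2
TS = force / area = 388.2 / 16.08 = 24.14 MPa

24.14 MPa


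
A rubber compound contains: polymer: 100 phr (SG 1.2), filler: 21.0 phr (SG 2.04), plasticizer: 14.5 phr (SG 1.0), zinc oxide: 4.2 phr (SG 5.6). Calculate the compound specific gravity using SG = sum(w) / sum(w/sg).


Sum of weights = 139.7
Volume contributions:
  polymer: 100/1.2 = 83.3333
  filler: 21.0/2.04 = 10.2941
  plasticizer: 14.5/1.0 = 14.5000
  zinc oxide: 4.2/5.6 = 0.7500
Sum of volumes = 108.8775
SG = 139.7 / 108.8775 = 1.283

SG = 1.283
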